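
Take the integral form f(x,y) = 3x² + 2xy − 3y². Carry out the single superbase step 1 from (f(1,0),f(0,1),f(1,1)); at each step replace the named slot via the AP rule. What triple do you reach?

start (3,-3,2) = (f(1,0),f(0,1),f(1,1))
replace slot 1: 2·((-3)+2) − 3 = -5 → (-5,-3,2)

-5,-3,2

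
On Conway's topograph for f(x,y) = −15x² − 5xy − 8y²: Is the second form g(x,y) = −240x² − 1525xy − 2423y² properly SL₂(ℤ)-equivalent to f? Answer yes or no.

D₁ = -455, D₂ = -455
f is negative-definite; reduce −f:
−f: flip: (15,5,8)→(8,-5,15)
−f: reduced (well bottom): (8,-5,15) with a≤c, −a<b≤a
flip sign back: reduced form of f is (-8,5,-15)
g is negative-definite; reduce −g:
−g: translate: b→85 (≡1525 mod 480), so (240,1525,2423)→(240,85,8)
−g: flip: (240,85,8)→(8,-85,240)
−g: translate: b→-5 (≡-85 mod 16), so (8,-85,240)→(8,-5,15)
−g: reduced (well bottom): (8,-5,15) with a≤c, −a<b≤a
flip sign back: reduced form of g is (-8,5,-15)
reduced forms (-8, 5, -15) vs (-8, 5, -15) ⇒ equivalent

yes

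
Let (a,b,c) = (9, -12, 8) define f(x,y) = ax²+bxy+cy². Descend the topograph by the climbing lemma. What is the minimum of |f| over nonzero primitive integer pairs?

translate: b→6 (≡-12 mod 18), so (9,-12,8)→(9,6,5)
flip: (9,6,5)→(5,-6,9)
translate: b→4 (≡-6 mod 10), so (5,-6,9)→(5,4,8)
reduced (well bottom): (5,4,8) with a≤c, −a<b≤a
well minimum = a = 5

5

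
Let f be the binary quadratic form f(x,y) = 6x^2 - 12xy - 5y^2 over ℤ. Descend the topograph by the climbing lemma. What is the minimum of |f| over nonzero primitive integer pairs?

descent: ρ → (-5,12,6)  [lands on river]
river: ρ → (6,12,-5)
river: ρ → (-5,8,10)
river: ρ → (10,12,-3)
river: ρ → (-3,12,10)
river: ρ → (10,8,-5)
closes: descent 1, river 6
min |a| on river = 3

3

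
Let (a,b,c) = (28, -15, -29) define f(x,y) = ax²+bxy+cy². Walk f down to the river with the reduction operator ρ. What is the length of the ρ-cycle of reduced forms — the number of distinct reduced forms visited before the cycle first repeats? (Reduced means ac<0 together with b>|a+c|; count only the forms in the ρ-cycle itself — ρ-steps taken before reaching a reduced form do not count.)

D = 3473, ⌊√D⌋ = 58
descent: ρ → (-29,15,28)  [lands on river]
river: ρ → (28,41,-16)
river: ρ → (-16,55,7)
river: ρ → (7,57,-8)
river: ρ → (-8,55,14)
river: ρ → (14,57,-4)
river: ρ → (-4,55,28)
river: ρ → (28,57,-2)
river: ρ → (-2,55,56)
river: ρ → (56,57,-1)
river: ρ → (-1,57,56)
river: ρ → (56,55,-2)
river: ρ → (-2,57,28)
river: ρ → (28,55,-4)
river: ρ → (-4,57,14)
river: ρ → (14,55,-8)
river: ρ → (-8,57,7)
river: ρ → (7,55,-16)
river: ρ → (-16,41,28)
river: ρ → (28,15,-29)
river: ρ → (-29,43,14)
river: ρ → (14,41,-32)
river: ρ → (-32,23,23)
river: ρ → (23,23,-32)
river: ρ → (-32,41,14)
river: ρ → (14,43,-29)
ρ-cycle length = 26 (tail of 1 descent step not counted)

26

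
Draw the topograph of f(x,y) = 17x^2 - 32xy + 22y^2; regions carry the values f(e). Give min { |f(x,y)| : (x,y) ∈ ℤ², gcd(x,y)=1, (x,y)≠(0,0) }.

translate: b→2 (≡-32 mod 34), so (17,-32,22)→(17,2,7)
flip: (17,2,7)→(7,-2,17)
reduced (well bottom): (7,-2,17) with a≤c, −a<b≤a
well minimum = a = 7

7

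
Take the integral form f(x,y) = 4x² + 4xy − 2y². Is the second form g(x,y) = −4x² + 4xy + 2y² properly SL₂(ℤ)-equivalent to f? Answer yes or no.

D₁ = 48, D₂ = 48
river cycle of f (length 2): (-2, 4, 4), (4, 4, -2)
river cycle of g (length 2): (2, 4, -4), (-4, 4, 2)
cycles differ ⇒ inequivalent

no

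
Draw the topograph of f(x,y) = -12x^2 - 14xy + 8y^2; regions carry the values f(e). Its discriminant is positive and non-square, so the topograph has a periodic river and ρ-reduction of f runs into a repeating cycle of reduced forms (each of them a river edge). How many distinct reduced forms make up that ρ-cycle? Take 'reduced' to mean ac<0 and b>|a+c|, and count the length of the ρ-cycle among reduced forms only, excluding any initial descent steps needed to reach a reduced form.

D = 580, ⌊√D⌋ = 24
descent: ρ → (8,14,-12)  [lands on river]
river: ρ → (-12,10,10)
river: ρ → (10,10,-12)
river: ρ → (-12,14,8)
river: ρ → (8,18,-8)
river: ρ → (-8,14,12)
river: ρ → (12,10,-10)
river: ρ → (-10,10,12)
river: ρ → (12,14,-8)
river: ρ → (-8,18,8)
ρ-cycle length = 10 (tail of 1 descent step not counted)

10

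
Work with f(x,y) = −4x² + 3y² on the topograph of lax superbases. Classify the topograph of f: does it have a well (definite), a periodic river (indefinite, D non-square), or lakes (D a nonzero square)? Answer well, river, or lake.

D = b²−4ac = 0² − 4·(-4)·3 = 48
D > 0 non-square ⇒ indefinite ⇒ periodic river

river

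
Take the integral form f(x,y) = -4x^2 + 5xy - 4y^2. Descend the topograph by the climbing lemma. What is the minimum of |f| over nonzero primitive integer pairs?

translate: b→3 (≡-5 mod 8), so (4,-5,4)→(4,3,3)
flip: (4,3,3)→(3,-3,4)
translate: b→3 (≡-3 mod 6), so (3,-3,4)→(3,3,4)
reduced (well bottom): (3,3,4) with a≤c, −a<b≤a
well minimum |f| = |-3| = 3 (negative-definite)

3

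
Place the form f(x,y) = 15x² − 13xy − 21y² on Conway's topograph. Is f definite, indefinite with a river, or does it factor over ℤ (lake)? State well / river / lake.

D = b²−4ac = (-13)² − 4·15·(-21) = 1429
D > 0 non-square ⇒ indefinite ⇒ periodic river

river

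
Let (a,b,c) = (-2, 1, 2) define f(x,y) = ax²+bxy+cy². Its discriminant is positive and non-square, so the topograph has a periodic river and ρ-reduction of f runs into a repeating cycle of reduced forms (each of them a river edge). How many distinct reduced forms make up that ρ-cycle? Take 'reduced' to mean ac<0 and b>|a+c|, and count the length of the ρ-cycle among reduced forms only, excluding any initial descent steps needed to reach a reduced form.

D = 17, ⌊√D⌋ = 4
river: ρ → (2,3,-1)
river: ρ → (-1,3,2)
river: ρ → (2,1,-2)
river: ρ → (-2,3,1)
river: ρ → (1,3,-2)
river: ρ → (-2,1,2)
ρ-cycle length = 6 (tail of 0 descent steps not counted)

6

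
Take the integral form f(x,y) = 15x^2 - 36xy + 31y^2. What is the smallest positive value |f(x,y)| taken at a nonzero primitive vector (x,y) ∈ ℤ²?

translate: b→-6 (≡-36 mod 30), so (15,-36,31)→(15,-6,10)
flip: (15,-6,10)→(10,6,15)
reduced (well bottom): (10,6,15) with a≤c, −a<b≤a
well minimum = a = 10

10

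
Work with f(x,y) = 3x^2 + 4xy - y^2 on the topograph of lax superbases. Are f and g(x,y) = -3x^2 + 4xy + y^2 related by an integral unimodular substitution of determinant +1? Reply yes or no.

D₁ = 28, D₂ = 28
river cycle of f (length 4): (-1, 4, 3), (3, 2, -2), (-2, 2, 3), (3, 4, -1)
river cycle of g (length 4): (1, 4, -3), (-3, 2, 2), (2, 2, -3), (-3, 4, 1)
cycles differ ⇒ inequivalent

no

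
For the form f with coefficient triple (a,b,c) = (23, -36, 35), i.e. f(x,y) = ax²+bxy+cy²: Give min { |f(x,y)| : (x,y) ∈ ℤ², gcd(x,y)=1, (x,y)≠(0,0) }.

translate: b→10 (≡-36 mod 46), so (23,-36,35)→(23,10,22)
flip: (23,10,22)→(22,-10,23)
reduced (well bottom): (22,-10,23) with a≤c, −a<b≤a
well minimum = a = 22

22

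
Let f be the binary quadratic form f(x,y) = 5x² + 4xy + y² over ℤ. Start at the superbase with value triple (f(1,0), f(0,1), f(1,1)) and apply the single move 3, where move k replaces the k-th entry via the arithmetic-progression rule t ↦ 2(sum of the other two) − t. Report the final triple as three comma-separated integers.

start (5,1,10) = (f(1,0),f(0,1),f(1,1))
replace slot 3: 2·(5+1) − 10 = 2 → (5,1,2)

5,1,2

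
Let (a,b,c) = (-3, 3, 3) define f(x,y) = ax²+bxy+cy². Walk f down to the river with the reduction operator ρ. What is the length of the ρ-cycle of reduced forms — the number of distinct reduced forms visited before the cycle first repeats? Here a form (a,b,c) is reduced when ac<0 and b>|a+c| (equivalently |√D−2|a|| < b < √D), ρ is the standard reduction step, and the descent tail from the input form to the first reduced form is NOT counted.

D = 45, ⌊√D⌋ = 6
river: ρ → (3,3,-3)
river: ρ → (-3,3,3)
ρ-cycle length = 2 (tail of 0 descent steps not counted)

2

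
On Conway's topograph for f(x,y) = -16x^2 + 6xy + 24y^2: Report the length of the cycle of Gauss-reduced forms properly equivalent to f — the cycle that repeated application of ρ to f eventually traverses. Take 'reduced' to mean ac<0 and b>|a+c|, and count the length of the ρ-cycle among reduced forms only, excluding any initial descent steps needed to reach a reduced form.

D = 1572, ⌊√D⌋ = 39
descent: ρ → (24,-6,-16)
descent: ρ → (-16,38,2)  [lands on river]
river: ρ → (2,38,-16)
river: ρ → (-16,26,14)
river: ρ → (14,30,-12)
river: ρ → (-12,18,26)
river: ρ → (26,34,-4)
river: ρ → (-4,38,8)
river: ρ → (8,26,-28)
river: ρ → (-28,30,6)
river: ρ → (6,30,-28)
river: ρ → (-28,26,8)
river: ρ → (8,38,-4)
river: ρ → (-4,34,26)
river: ρ → (26,18,-12)
river: ρ → (-12,30,14)
river: ρ → (14,26,-16)
ρ-cycle length = 16 (tail of 2 descent steps not counted)

16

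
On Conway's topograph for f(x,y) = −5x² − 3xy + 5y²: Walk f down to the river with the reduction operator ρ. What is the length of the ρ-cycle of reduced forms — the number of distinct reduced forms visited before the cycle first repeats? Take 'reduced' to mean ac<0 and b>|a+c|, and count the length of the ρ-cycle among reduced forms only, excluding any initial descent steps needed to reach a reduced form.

D = 109, ⌊√D⌋ = 10
descent: ρ → (5,3,-5)  [lands on river]
river: ρ → (-5,7,3)
river: ρ → (3,5,-7)
river: ρ → (-7,9,1)
river: ρ → (1,9,-7)
river: ρ → (-7,5,3)
river: ρ → (3,7,-5)
river: ρ → (-5,3,5)
river: ρ → (5,7,-3)
river: ρ → (-3,5,7)
river: ρ → (7,9,-1)
river: ρ → (-1,9,7)
river: ρ → (7,5,-3)
river: ρ → (-3,7,5)
ρ-cycle length = 14 (tail of 1 descent step not counted)

14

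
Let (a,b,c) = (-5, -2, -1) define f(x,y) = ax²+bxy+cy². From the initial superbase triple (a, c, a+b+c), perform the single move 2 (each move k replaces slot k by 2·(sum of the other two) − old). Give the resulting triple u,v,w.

start (-5,-1,-8) = (f(1,0),f(0,1),f(1,1))
replace slot 2: 2·((-5)+(-8)) − (-1) = -25 → (-5,-25,-8)

-5,-25,-8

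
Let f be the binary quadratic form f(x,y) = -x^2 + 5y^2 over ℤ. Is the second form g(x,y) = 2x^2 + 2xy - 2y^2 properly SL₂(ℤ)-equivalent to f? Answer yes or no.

D₁ = 20, D₂ = 20
river cycle of f (length 2): (-1, 4, 1), (1, 4, -1)
river cycle of g (length 2): (-2, 2, 2), (2, 2, -2)
cycles differ ⇒ inequivalent

no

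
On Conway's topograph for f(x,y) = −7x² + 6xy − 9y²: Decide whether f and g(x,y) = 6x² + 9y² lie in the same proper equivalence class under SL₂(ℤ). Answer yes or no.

D₁ = -216, D₂ = -216
f is negative-definite; reduce −f:
−f: reduced (well bottom): (7,-6,9) with a≤c, −a<b≤a
flip sign back: reduced form of f is (-7,6,-9)
g: reduced (well bottom): (6,0,9) with a≤c, −a<b≤a
reduced forms (-7, 6, -9) vs (6, 0, 9) ⇒ inequivalent

no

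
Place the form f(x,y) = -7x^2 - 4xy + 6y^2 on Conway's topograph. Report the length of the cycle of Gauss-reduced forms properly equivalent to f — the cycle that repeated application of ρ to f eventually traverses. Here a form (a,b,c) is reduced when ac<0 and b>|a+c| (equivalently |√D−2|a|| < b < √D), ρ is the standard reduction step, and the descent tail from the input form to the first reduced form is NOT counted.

D = 184, ⌊√D⌋ = 13
descent: ρ → (6,4,-7)  [lands on river]
river: ρ → (-7,10,3)
river: ρ → (3,8,-10)
river: ρ → (-10,12,1)
river: ρ → (1,12,-10)
river: ρ → (-10,8,3)
river: ρ → (3,10,-7)
river: ρ → (-7,4,6)
river: ρ → (6,8,-5)
river: ρ → (-5,12,2)
river: ρ → (2,12,-5)
river: ρ → (-5,8,6)
ρ-cycle length = 12 (tail of 1 descent step not counted)

12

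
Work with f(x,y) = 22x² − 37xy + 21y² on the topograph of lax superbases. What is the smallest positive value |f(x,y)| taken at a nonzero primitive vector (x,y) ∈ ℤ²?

translate: b→7 (≡-37 mod 44), so (22,-37,21)→(22,7,6)
flip: (22,7,6)→(6,-7,22)
translate: b→5 (≡-7 mod 12), so (6,-7,22)→(6,5,21)
reduced (well bottom): (6,5,21) with a≤c, −a<b≤a
well minimum = a = 6

6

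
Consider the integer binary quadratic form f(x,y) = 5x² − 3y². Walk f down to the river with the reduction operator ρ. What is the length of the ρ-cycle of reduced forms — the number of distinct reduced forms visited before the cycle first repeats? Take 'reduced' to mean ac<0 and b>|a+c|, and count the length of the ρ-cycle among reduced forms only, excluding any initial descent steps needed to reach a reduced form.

D = 60, ⌊√D⌋ = 7
descent: ρ → (-3,6,2)  [lands on river]
river: ρ → (2,6,-3)
ρ-cycle length = 2 (tail of 1 descent step not counted)

2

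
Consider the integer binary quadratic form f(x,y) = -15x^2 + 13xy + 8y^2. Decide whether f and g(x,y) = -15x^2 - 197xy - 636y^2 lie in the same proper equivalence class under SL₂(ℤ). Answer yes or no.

D₁ = 649, D₂ = 649
river cycle of f (length 34): (8, 19, -9), (-9, 17, 10), (10, 23, -3), (-3, 25, 2), (2, 23, -15), (-15, 7, 10), (10, 13, -12), (-12, 11, 11), (11, 11, -12), (-12, 13, 10), … (24 more)
river cycle of g (length 34): (-15, 13, 8), (8, 19, -9), (-9, 17, 10), (10, 23, -3), (-3, 25, 2), (2, 23, -15), (-15, 7, 10), (10, 13, -12), (-12, 11, 11), (11, 11, -12), … (24 more)
cycles coincide ⇒ equivalent

yes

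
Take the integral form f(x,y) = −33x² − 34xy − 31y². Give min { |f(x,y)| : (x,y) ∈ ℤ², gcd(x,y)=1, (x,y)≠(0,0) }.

translate: b→-32 (≡34 mod 66), so (33,34,31)→(33,-32,30)
flip: (33,-32,30)→(30,32,33)
translate: b→-28 (≡32 mod 60), so (30,32,33)→(30,-28,31)
reduced (well bottom): (30,-28,31) with a≤c, −a<b≤a
well minimum |f| = |-30| = 30 (negative-definite)

30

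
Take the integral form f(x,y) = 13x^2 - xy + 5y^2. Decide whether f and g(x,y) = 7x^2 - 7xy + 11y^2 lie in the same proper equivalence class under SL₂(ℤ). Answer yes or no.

D₁ = -259, D₂ = -259
f: flip: (13,-1,5)→(5,1,13)
f: reduced (well bottom): (5,1,13) with a≤c, −a<b≤a
g: translate: b→7 (≡-7 mod 14), so (7,-7,11)→(7,7,11)
g: reduced (well bottom): (7,7,11) with a≤c, −a<b≤a
reduced forms (5, 1, 13) vs (7, 7, 11) ⇒ inequivalent

no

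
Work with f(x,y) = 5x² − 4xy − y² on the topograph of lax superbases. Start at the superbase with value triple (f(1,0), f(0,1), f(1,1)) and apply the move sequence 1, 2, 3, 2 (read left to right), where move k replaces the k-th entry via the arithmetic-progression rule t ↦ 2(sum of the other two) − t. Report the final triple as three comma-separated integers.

start (5,-1,0) = (f(1,0),f(0,1),f(1,1))
replace slot 1: 2·((-1)+0) − 5 = -7 → (-7,-1,0)
replace slot 2: 2·((-7)+0) − (-1) = -13 → (-7,-13,0)
replace slot 3: 2·((-7)+(-13)) − 0 = -40 → (-7,-13,-40)
replace slot 2: 2·((-7)+(-40)) − (-13) = -81 → (-7,-81,-40)

-7,-81,-40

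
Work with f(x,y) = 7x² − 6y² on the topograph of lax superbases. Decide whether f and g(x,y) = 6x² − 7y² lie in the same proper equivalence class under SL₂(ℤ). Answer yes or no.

D₁ = 168, D₂ = 168
river cycle of f (length 2): (-6, 12, 1), (1, 12, -6)
river cycle of g (length 2): (6, 12, -1), (-1, 12, 6)
cycles differ ⇒ inequivalent

no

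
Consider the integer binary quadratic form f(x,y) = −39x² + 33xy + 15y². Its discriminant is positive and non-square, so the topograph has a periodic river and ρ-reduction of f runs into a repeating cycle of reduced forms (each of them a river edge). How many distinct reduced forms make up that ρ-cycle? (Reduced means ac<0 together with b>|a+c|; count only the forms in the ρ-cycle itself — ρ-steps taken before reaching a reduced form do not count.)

D = 3429, ⌊√D⌋ = 58
river: ρ → (15,57,-3)
river: ρ → (-3,57,15)
river: ρ → (15,33,-39)
river: ρ → (-39,45,9)
river: ρ → (9,45,-39)
river: ρ → (-39,33,15)
ρ-cycle length = 6 (tail of 0 descent steps not counted)

6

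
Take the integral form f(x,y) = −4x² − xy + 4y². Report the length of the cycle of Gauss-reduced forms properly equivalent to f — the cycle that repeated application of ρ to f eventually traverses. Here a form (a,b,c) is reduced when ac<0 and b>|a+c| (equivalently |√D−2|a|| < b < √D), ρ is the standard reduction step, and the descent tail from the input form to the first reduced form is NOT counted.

D = 65, ⌊√D⌋ = 8
descent: ρ → (4,1,-4)  [lands on river]
river: ρ → (-4,7,1)
river: ρ → (1,7,-4)
river: ρ → (-4,1,4)
river: ρ → (4,7,-1)
river: ρ → (-1,7,4)
ρ-cycle length = 6 (tail of 1 descent step not counted)

6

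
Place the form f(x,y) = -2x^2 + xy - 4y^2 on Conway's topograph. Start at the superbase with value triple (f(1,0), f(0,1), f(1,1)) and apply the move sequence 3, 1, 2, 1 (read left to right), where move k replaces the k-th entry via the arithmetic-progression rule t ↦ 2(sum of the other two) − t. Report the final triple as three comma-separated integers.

start (-2,-4,-5) = (f(1,0),f(0,1),f(1,1))
replace slot 3: 2·((-2)+(-4)) − (-5) = -7 → (-2,-4,-7)
replace slot 1: 2·((-4)+(-7)) − (-2) = -20 → (-20,-4,-7)
replace slot 2: 2·((-20)+(-7)) − (-4) = -50 → (-20,-50,-7)
replace slot 1: 2·((-50)+(-7)) − (-20) = -94 → (-94,-50,-7)

-94,-50,-7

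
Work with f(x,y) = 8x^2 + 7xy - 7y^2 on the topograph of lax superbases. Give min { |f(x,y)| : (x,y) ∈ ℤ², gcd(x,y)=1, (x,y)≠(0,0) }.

river: ρ → (-7,7,8)
river: ρ → (8,9,-6)
river: ρ → (-6,15,2)
river: ρ → (2,13,-13)
river: ρ → (-13,13,2)
river: ρ → (2,15,-6)
river: ρ → (-6,9,8)
river: ρ → (8,7,-7)
closes: descent 0, river 8
min |a| on river = 2

2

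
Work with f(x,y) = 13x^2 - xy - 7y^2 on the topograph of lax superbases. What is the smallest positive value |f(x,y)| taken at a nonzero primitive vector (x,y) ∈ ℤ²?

descent: ρ → (-7,15,5)  [lands on river]
river: ρ → (5,15,-7)
river: ρ → (-7,13,7)
river: ρ → (7,15,-5)
river: ρ → (-5,15,7)
river: ρ → (7,13,-7)
closes: descent 1, river 6
min |a| on river = 5

5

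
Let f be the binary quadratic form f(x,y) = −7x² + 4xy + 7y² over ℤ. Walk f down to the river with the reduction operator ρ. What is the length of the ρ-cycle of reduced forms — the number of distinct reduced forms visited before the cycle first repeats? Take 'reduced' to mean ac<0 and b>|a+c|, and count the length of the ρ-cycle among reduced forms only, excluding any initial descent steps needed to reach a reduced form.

D = 212, ⌊√D⌋ = 14
river: ρ → (7,10,-4)
river: ρ → (-4,14,1)
river: ρ → (1,14,-4)
river: ρ → (-4,10,7)
river: ρ → (7,4,-7)
river: ρ → (-7,10,4)
river: ρ → (4,14,-1)
river: ρ → (-1,14,4)
river: ρ → (4,10,-7)
river: ρ → (-7,4,7)
ρ-cycle length = 10 (tail of 0 descent steps not counted)

10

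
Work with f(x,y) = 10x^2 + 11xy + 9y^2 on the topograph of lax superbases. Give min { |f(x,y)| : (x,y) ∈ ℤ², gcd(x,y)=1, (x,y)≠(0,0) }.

translate: b→-9 (≡11 mod 20), so (10,11,9)→(10,-9,8)
flip: (10,-9,8)→(8,9,10)
translate: b→-7 (≡9 mod 16), so (8,9,10)→(8,-7,9)
reduced (well bottom): (8,-7,9) with a≤c, −a<b≤a
well minimum = a = 8

8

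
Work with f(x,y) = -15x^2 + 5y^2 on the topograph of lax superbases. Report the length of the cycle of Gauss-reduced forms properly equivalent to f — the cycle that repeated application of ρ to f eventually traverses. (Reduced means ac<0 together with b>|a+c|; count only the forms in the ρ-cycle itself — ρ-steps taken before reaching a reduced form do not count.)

D = 300, ⌊√D⌋ = 17
descent: ρ → (5,10,-10)  [lands on river]
river: ρ → (-10,10,5)
ρ-cycle length = 2 (tail of 1 descent step not counted)

2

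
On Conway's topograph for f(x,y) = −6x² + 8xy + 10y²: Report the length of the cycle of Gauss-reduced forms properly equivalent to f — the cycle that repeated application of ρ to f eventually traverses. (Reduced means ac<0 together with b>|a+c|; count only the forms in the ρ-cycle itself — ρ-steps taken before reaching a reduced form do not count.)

D = 304, ⌊√D⌋ = 17
river: ρ → (10,12,-4)
river: ρ → (-4,12,10)
river: ρ → (10,8,-6)
river: ρ → (-6,16,2)
river: ρ → (2,16,-6)
river: ρ → (-6,8,10)
ρ-cycle length = 6 (tail of 0 descent steps not counted)

6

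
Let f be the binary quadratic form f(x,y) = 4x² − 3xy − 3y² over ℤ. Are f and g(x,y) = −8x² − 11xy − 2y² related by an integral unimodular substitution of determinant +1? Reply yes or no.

D₁ = 57, D₂ = 57
river cycle of f (length 6): (-3, 3, 4), (4, 5, -2), (-2, 7, 1), (1, 7, -2), (-2, 5, 4), (4, 3, -3)
river cycle of g (length 6): (-2, 7, 1), (1, 7, -2), (-2, 5, 4), (4, 3, -3), (-3, 3, 4), (4, 5, -2)
cycles coincide ⇒ equivalent

yes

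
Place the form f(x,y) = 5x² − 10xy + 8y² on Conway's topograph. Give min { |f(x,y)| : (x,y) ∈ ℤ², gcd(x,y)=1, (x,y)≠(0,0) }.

translate: b→0 (≡-10 mod 10), so (5,-10,8)→(5,0,3)
flip: (5,0,3)→(3,0,5)
reduced (well bottom): (3,0,5) with a≤c, −a<b≤a
well minimum = a = 3

3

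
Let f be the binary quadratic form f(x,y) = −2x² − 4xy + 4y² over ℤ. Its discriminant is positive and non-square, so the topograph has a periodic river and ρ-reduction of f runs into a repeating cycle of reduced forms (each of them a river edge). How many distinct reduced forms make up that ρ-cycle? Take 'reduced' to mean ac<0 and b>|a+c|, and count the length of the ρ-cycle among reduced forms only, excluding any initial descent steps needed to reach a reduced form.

D = 48, ⌊√D⌋ = 6
descent: ρ → (4,4,-2)  [lands on river]
river: ρ → (-2,4,4)
ρ-cycle length = 2 (tail of 1 descent step not counted)

2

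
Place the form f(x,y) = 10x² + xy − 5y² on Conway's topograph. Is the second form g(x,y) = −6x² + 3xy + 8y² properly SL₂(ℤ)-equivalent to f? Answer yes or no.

D₁ = 201, D₂ = 201
river cycle of f (length 14): (-5, 9, 6), (6, 3, -8), (-8, 13, 1), (1, 13, -8), (-8, 3, 6), (6, 9, -5), (-5, 11, 4), (4, 13, -2), (-2, 11, 10), (10, 9, -3), … (4 more)
river cycle of g (length 14): (8, 13, -1), (-1, 13, 8), (8, 3, -6), (-6, 9, 5), (5, 11, -4), (-4, 13, 2), (2, 11, -10), (-10, 9, 3), (3, 9, -10), (-10, 11, 2), … (4 more)
cycles differ ⇒ inequivalent

no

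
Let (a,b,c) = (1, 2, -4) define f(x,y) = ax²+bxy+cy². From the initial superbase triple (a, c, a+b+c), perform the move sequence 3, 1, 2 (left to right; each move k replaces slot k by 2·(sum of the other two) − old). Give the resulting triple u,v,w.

start (1,-4,-1) = (f(1,0),f(0,1),f(1,1))
replace slot 3: 2·(1+(-4)) − (-1) = -5 → (1,-4,-5)
replace slot 1: 2·((-4)+(-5)) − 1 = -19 → (-19,-4,-5)
replace slot 2: 2·((-19)+(-5)) − (-4) = -44 → (-19,-44,-5)

-19,-44,-5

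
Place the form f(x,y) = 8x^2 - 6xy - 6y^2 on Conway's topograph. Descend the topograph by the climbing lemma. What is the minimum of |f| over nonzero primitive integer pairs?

descent: ρ → (-6,6,8)  [lands on river]
river: ρ → (8,10,-4)
river: ρ → (-4,14,2)
river: ρ → (2,14,-4)
river: ρ → (-4,10,8)
river: ρ → (8,6,-6)
closes: descent 1, river 6
min |a| on river = 2

2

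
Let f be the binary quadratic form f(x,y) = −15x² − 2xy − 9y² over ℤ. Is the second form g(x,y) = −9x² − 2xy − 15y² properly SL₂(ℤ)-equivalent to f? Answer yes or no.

D₁ = -536, D₂ = -536
f is negative-definite; reduce −f:
−f: flip: (15,2,9)→(9,-2,15)
−f: reduced (well bottom): (9,-2,15) with a≤c, −a<b≤a
flip sign back: reduced form of f is (-9,2,-15)
g is negative-definite; reduce −g:
−g: reduced (well bottom): (9,2,15) with a≤c, −a<b≤a
flip sign back: reduced form of g is (-9,-2,-15)
reduced forms (-9, 2, -15) vs (-9, -2, -15) ⇒ inequivalent

no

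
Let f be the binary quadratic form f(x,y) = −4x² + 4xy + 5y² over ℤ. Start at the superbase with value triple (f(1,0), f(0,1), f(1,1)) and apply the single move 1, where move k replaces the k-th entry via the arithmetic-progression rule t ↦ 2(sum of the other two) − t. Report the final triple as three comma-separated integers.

start (-4,5,5) = (f(1,0),f(0,1),f(1,1))
replace slot 1: 2·(5+5) − (-4) = 24 → (24,5,5)

24,5,5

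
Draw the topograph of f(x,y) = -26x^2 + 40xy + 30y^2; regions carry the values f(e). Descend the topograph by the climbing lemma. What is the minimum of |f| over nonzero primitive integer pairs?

river: ρ → (30,20,-36)
river: ρ → (-36,52,14)
river: ρ → (14,60,-20)
river: ρ → (-20,60,14)
river: ρ → (14,52,-36)
river: ρ → (-36,20,30)
river: ρ → (30,40,-26)
river: ρ → (-26,64,6)
river: ρ → (6,68,-4)
river: ρ → (-4,68,6)
river: ρ → (6,64,-26)
river: ρ → (-26,40,30)
closes: descent 0, river 12
min |a| on river = 4

4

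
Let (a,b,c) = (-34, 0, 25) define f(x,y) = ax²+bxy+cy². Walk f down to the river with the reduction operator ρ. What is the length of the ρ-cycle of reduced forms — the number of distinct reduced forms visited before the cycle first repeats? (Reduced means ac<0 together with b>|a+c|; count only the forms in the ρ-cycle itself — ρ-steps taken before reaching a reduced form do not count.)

D = 3400, ⌊√D⌋ = 58
descent: ρ → (25,50,-9)  [lands on river]
river: ρ → (-9,58,1)
river: ρ → (1,58,-9)
river: ρ → (-9,50,25)
ρ-cycle length = 4 (tail of 1 descent step not counted)

4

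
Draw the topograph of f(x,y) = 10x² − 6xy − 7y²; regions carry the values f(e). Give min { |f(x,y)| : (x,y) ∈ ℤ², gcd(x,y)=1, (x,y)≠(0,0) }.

descent: ρ → (-7,6,10)  [lands on river]
river: ρ → (10,14,-3)
river: ρ → (-3,16,5)
river: ρ → (5,14,-6)
river: ρ → (-6,10,9)
river: ρ → (9,8,-7)
closes: descent 1, river 6
min |a| on river = 3

3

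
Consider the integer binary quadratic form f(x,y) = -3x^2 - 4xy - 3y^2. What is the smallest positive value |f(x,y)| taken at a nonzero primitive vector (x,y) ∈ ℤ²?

translate: b→-2 (≡4 mod 6), so (3,4,3)→(3,-2,2)
flip: (3,-2,2)→(2,2,3)
reduced (well bottom): (2,2,3) with a≤c, −a<b≤a
well minimum |f| = |-2| = 2 (negative-definite)

2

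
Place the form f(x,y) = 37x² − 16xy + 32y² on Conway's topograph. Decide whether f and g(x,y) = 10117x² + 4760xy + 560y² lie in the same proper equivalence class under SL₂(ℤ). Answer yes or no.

D₁ = -4480, D₂ = -4480
f: flip: (37,-16,32)→(32,16,37)
f: reduced (well bottom): (32,16,37) with a≤c, −a<b≤a
g: flip: (10117,4760,560)→(560,-4760,10117)
g: translate: b→-280 (≡-4760 mod 1120), so (560,-4760,10117)→(560,-280,37)
g: flip: (560,-280,37)→(37,280,560)
g: translate: b→-16 (≡280 mod 74), so (37,280,560)→(37,-16,32)
g: flip: (37,-16,32)→(32,16,37)
g: reduced (well bottom): (32,16,37) with a≤c, −a<b≤a
reduced forms (32, 16, 37) vs (32, 16, 37) ⇒ equivalent

yes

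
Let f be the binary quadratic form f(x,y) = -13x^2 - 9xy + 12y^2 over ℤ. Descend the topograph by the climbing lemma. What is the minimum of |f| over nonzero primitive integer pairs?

descent: ρ → (12,9,-13)  [lands on river]
river: ρ → (-13,17,8)
river: ρ → (8,15,-15)
river: ρ → (-15,15,8)
river: ρ → (8,17,-13)
river: ρ → (-13,9,12)
river: ρ → (12,15,-10)
river: ρ → (-10,25,2)
river: ρ → (2,23,-22)
river: ρ → (-22,21,3)
river: ρ → (3,21,-22)
river: ρ → (-22,23,2)
river: ρ → (2,25,-10)
river: ρ → (-10,15,12)
closes: descent 1, river 14
min |a| on river = 2

2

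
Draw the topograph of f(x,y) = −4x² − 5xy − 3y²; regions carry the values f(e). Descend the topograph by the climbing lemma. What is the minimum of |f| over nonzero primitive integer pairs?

translate: b→-3 (≡5 mod 8), so (4,5,3)→(4,-3,2)
flip: (4,-3,2)→(2,3,4)
translate: b→-1 (≡3 mod 4), so (2,3,4)→(2,-1,3)
reduced (well bottom): (2,-1,3) with a≤c, −a<b≤a
well minimum |f| = |-2| = 2 (negative-definite)

2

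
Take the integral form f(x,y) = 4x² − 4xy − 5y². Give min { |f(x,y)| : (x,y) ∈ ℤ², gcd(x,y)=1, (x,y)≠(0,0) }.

descent: ρ → (-5,4,4)  [lands on river]
river: ρ → (4,4,-5)
river: ρ → (-5,6,3)
river: ρ → (3,6,-5)
closes: descent 1, river 4
min |a| on river = 3

3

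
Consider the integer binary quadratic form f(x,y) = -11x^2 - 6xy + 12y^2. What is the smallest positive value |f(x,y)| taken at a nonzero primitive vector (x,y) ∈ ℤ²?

descent: ρ → (12,6,-11)  [lands on river]
river: ρ → (-11,16,7)
river: ρ → (7,12,-15)
river: ρ → (-15,18,4)
river: ρ → (4,22,-5)
river: ρ → (-5,18,12)
closes: descent 1, river 6
min |a| on river = 4

4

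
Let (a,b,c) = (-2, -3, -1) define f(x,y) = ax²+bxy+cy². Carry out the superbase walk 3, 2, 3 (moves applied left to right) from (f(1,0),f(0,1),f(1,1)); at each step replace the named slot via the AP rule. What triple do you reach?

start (-2,-1,-6) = (f(1,0),f(0,1),f(1,1))
replace slot 3: 2·((-2)+(-1)) − (-6) = 0 → (-2,-1,0)
replace slot 2: 2·((-2)+0) − (-1) = -3 → (-2,-3,0)
replace slot 3: 2·((-2)+(-3)) − 0 = -10 → (-2,-3,-10)

-2,-3,-10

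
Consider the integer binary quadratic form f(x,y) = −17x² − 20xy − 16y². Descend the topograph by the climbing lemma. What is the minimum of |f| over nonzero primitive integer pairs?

translate: b→-14 (≡20 mod 34), so (17,20,16)→(17,-14,13)
flip: (17,-14,13)→(13,14,17)
translate: b→-12 (≡14 mod 26), so (13,14,17)→(13,-12,16)
reduced (well bottom): (13,-12,16) with a≤c, −a<b≤a
well minimum |f| = |-13| = 13 (negative-definite)

13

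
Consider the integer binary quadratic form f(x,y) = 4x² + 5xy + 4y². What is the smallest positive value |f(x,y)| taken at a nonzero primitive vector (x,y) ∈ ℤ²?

translate: b→-3 (≡5 mod 8), so (4,5,4)→(4,-3,3)
flip: (4,-3,3)→(3,3,4)
reduced (well bottom): (3,3,4) with a≤c, −a<b≤a
well minimum = a = 3

3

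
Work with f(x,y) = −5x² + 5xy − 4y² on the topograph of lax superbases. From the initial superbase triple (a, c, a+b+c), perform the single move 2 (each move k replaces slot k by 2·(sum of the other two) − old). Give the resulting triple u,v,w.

start (-5,-4,-4) = (f(1,0),f(0,1),f(1,1))
replace slot 2: 2·((-5)+(-4)) − (-4) = -14 → (-5,-14,-4)

-5,-14,-4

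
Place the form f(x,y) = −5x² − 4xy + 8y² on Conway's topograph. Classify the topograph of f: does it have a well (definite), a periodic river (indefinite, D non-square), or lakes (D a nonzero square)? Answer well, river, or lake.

D = b²−4ac = (-4)² − 4·(-5)·8 = 176
D > 0 non-square ⇒ indefinite ⇒ periodic river

river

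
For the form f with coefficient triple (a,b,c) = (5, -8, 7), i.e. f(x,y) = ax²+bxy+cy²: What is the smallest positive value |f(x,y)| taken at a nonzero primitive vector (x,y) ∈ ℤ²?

translate: b→2 (≡-8 mod 10), so (5,-8,7)→(5,2,4)
flip: (5,2,4)→(4,-2,5)
reduced (well bottom): (4,-2,5) with a≤c, −a<b≤a
well minimum = a = 4

4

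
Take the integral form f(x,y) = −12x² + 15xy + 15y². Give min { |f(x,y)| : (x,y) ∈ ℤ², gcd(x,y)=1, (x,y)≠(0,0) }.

river: ρ → (15,15,-12)
river: ρ → (-12,9,18)
river: ρ → (18,27,-3)
river: ρ → (-3,27,18)
river: ρ → (18,9,-12)
river: ρ → (-12,15,15)
closes: descent 0, river 6
min |a| on river = 3

3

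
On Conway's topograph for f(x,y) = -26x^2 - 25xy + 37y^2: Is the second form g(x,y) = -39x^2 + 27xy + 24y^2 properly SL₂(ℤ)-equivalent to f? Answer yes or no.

D₁ = 4473, D₂ = 4473
river cycle of f (length 28): (37, 25, -26), (-26, 27, 36), (36, 45, -17), (-17, 57, 18), (18, 51, -26), (-26, 53, 16), (16, 43, -41), (-41, 39, 18), (18, 33, -47), (-47, 61, 4), … (18 more)
river cycle of g (length 14): (24, 21, -42), (-42, 63, 3), (3, 63, -42), (-42, 21, 24), (24, 27, -39), (-39, 51, 12), (12, 45, -51), (-51, 57, 6), (6, 63, -21), (-21, 63, 6), … (4 more)
cycles differ ⇒ inequivalent

no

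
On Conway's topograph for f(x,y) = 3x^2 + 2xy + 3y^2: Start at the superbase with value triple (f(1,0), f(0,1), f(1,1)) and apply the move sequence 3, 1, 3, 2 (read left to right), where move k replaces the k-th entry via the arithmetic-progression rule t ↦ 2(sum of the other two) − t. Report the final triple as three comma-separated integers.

start (3,3,8) = (f(1,0),f(0,1),f(1,1))
replace slot 3: 2·(3+3) − 8 = 4 → (3,3,4)
replace slot 1: 2·(3+4) − 3 = 11 → (11,3,4)
replace slot 3: 2·(11+3) − 4 = 24 → (11,3,24)
replace slot 2: 2·(11+24) − 3 = 67 → (11,67,24)

11,67,24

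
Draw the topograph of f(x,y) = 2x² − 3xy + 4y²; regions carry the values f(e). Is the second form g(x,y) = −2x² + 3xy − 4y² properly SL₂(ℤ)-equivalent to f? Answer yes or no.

D₁ = -23, D₂ = -23
f: translate: b→1 (≡-3 mod 4), so (2,-3,4)→(2,1,3)
f: reduced (well bottom): (2,1,3) with a≤c, −a<b≤a
g is negative-definite; reduce −g:
−g: translate: b→1 (≡-3 mod 4), so (2,-3,4)→(2,1,3)
−g: reduced (well bottom): (2,1,3) with a≤c, −a<b≤a
flip sign back: reduced form of g is (-2,-1,-3)
reduced forms (2, 1, 3) vs (-2, -1, -3) ⇒ inequivalent

no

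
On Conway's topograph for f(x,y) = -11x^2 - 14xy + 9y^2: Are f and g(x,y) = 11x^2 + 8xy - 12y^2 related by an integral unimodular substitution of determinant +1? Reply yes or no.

D₁ = 592, D₂ = 592
river cycle of f (length 6): (9, 14, -11), (-11, 8, 12), (12, 16, -7), (-7, 12, 16), (16, 20, -3), (-3, 22, 9)
river cycle of g (length 6): (-12, 16, 7), (7, 12, -16), (-16, 20, 3), (3, 22, -9), (-9, 14, 11), (11, 8, -12)
cycles differ ⇒ inequivalent

no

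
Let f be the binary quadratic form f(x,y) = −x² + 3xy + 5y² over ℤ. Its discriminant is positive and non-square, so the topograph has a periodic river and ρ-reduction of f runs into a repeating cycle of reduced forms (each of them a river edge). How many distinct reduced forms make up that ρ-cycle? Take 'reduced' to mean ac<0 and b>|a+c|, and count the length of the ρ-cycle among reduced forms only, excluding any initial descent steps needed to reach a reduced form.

D = 29, ⌊√D⌋ = 5
descent: ρ → (5,-3,-1)
descent: ρ → (-1,5,1)  [lands on river]
river: ρ → (1,5,-1)
ρ-cycle length = 2 (tail of 2 descent steps not counted)

2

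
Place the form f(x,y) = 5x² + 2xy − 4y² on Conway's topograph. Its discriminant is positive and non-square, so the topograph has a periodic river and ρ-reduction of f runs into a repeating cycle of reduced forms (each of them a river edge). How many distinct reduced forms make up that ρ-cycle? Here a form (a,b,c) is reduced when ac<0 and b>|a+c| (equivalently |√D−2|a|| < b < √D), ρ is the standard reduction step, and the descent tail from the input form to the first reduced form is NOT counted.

D = 84, ⌊√D⌋ = 9
river: ρ → (-4,6,3)
river: ρ → (3,6,-4)
river: ρ → (-4,2,5)
river: ρ → (5,8,-1)
river: ρ → (-1,8,5)
river: ρ → (5,2,-4)
ρ-cycle length = 6 (tail of 0 descent steps not counted)

6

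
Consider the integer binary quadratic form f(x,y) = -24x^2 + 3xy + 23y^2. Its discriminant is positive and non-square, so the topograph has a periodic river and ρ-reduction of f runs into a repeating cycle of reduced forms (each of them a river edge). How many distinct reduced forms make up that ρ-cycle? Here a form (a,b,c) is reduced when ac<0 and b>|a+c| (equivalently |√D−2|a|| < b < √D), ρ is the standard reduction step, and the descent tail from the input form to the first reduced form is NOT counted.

D = 2217, ⌊√D⌋ = 47
river: ρ → (23,43,-4)
river: ρ → (-4,45,12)
river: ρ → (12,27,-31)
river: ρ → (-31,35,8)
river: ρ → (8,45,-6)
river: ρ → (-6,39,29)
river: ρ → (29,19,-16)
river: ρ → (-16,45,3)
river: ρ → (3,45,-16)
river: ρ → (-16,19,29)
river: ρ → (29,39,-6)
river: ρ → (-6,45,8)
river: ρ → (8,35,-31)
river: ρ → (-31,27,12)
river: ρ → (12,45,-4)
river: ρ → (-4,43,23)
river: ρ → (23,3,-24)
river: ρ → (-24,45,2)
river: ρ → (2,47,-1)
river: ρ → (-1,47,2)
river: ρ → (2,45,-24)
river: ρ → (-24,3,23)
ρ-cycle length = 22 (tail of 0 descent steps not counted)

22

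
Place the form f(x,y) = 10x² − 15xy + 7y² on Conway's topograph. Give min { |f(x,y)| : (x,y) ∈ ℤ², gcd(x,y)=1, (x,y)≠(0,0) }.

translate: b→5 (≡-15 mod 20), so (10,-15,7)→(10,5,2)
flip: (10,5,2)→(2,-5,10)
translate: b→-1 (≡-5 mod 4), so (2,-5,10)→(2,-1,7)
reduced (well bottom): (2,-1,7) with a≤c, −a<b≤a
well minimum = a = 2

2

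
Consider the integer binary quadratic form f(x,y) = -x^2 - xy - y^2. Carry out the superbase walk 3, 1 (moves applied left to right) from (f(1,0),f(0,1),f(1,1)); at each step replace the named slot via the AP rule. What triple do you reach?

start (-1,-1,-3) = (f(1,0),f(0,1),f(1,1))
replace slot 3: 2·((-1)+(-1)) − (-3) = -1 → (-1,-1,-1)
replace slot 1: 2·((-1)+(-1)) − (-1) = -3 → (-3,-1,-1)

-3,-1,-1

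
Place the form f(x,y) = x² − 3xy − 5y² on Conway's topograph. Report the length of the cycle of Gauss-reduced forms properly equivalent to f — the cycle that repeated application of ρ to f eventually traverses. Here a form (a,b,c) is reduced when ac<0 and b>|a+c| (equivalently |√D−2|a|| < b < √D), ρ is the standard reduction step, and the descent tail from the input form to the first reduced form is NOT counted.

D = 29, ⌊√D⌋ = 5
descent: ρ → (-5,3,1)
descent: ρ → (1,5,-1)  [lands on river]
river: ρ → (-1,5,1)
ρ-cycle length = 2 (tail of 2 descent steps not counted)

2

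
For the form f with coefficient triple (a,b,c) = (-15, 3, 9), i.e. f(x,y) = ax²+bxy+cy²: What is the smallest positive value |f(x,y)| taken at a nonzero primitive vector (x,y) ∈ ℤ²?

descent: ρ → (9,15,-9)  [lands on river]
river: ρ → (-9,21,3)
river: ρ → (3,21,-9)
river: ρ → (-9,15,9)
river: ρ → (9,21,-3)
river: ρ → (-3,21,9)
closes: descent 1, river 6
min |a| on river = 3

3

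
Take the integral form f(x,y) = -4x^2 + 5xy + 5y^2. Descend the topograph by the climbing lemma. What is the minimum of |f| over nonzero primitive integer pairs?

river: ρ → (5,5,-4)
river: ρ → (-4,3,6)
river: ρ → (6,9,-1)
river: ρ → (-1,9,6)
river: ρ → (6,3,-4)
river: ρ → (-4,5,5)
closes: descent 0, river 6
min |a| on river = 1

1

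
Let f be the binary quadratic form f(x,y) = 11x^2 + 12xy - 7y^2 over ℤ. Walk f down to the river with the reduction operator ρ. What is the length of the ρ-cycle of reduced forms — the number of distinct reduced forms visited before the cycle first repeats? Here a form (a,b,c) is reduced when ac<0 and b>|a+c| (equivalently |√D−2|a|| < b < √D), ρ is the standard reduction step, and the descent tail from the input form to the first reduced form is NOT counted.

D = 452, ⌊√D⌋ = 21
river: ρ → (-7,16,7)
river: ρ → (7,12,-11)
river: ρ → (-11,10,8)
river: ρ → (8,6,-13)
river: ρ → (-13,20,1)
river: ρ → (1,20,-13)
river: ρ → (-13,6,8)
river: ρ → (8,10,-11)
river: ρ → (-11,12,7)
river: ρ → (7,16,-7)
river: ρ → (-7,12,11)
river: ρ → (11,10,-8)
river: ρ → (-8,6,13)
river: ρ → (13,20,-1)
river: ρ → (-1,20,13)
river: ρ → (13,6,-8)
river: ρ → (-8,10,11)
river: ρ → (11,12,-7)
ρ-cycle length = 18 (tail of 0 descent steps not counted)

18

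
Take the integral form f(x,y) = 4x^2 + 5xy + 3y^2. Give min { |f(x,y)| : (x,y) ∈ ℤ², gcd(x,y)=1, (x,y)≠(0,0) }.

translate: b→-3 (≡5 mod 8), so (4,5,3)→(4,-3,2)
flip: (4,-3,2)→(2,3,4)
translate: b→-1 (≡3 mod 4), so (2,3,4)→(2,-1,3)
reduced (well bottom): (2,-1,3) with a≤c, −a<b≤a
well minimum = a = 2

2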